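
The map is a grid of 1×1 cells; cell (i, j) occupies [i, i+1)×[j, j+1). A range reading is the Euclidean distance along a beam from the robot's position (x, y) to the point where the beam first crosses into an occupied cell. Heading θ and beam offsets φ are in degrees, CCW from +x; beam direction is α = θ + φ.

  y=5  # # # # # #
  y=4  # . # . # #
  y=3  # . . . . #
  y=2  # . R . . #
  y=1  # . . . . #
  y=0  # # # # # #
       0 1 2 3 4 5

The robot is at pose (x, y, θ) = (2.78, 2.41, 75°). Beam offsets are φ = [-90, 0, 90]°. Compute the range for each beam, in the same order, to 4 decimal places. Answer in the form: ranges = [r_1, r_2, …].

beam 1: φ=-90°, α=345°
  cosα=0.9659 sinα=-0.2588 | (2,2) | tMaxX 0.2278 tMaxY 1.5841 | tΔX 1.0353 tΔY 3.8637
    t=0.2278 [x] (3,2)
    t=1.2630 [x] (4,2)
    t=1.5841 [y] (4,1)
    t=2.2983 [x] (5,1) — stop
  → r_1 = 2.2983
beam 2: φ=0°, α=75°
  cosα=0.2588 sinα=0.9659 | (2,2) | tMaxX 0.8500 tMaxY 0.6108 | tΔX 3.8637 tΔY 1.0353
    t=0.6108 [y] (2,3)
    t=0.8500 [x] (3,3)
    t=1.6461 [y] (3,4)
    t=2.6814 [y] (3,5) — stop
  → r_2 = 2.6814
beam 3: φ=90°, α=165°
  cosα=-0.9659 sinα=0.2588 | (2,2) | tMaxX 0.8075 tMaxY 2.2796 | tΔX 1.0353 tΔY 3.8637
    t=0.8075 [x] (1,2)
    t=1.8428 [x] (0,2) — stop
  → r_3 = 1.8428

ranges = [2.2983, 2.6814, 1.8428]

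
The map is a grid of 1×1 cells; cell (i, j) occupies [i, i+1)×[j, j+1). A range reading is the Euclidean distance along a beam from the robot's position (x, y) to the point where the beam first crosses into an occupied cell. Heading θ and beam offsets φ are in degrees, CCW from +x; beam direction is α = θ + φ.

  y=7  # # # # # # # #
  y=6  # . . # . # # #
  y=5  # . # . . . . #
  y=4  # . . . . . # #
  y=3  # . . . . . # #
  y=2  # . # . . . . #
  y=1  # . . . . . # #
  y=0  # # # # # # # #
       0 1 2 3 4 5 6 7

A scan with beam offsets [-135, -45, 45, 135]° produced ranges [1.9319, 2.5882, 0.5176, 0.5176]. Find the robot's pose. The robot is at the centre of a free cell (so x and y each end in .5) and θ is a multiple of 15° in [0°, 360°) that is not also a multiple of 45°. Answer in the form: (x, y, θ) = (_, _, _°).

The pose lattice has 28·16 = 448 candidates. Test each by forward raycasting.
  (3.5, 3.5, 120°): beam 1 = 3.6235 ≠ 1.9319 ✗
  (3.5, 2.5, 330°): beam 1 = 0.5176 ≠ 1.9319 ✗
  (3.5, 1.5, 105°): beam 1 = 1.0000 ≠ 1.9319 ✗
  (3.5, 5.5, 345°): beam 1 = 0.5774 ≠ 1.9319 ✗
  (6.5, 5.5, 75°): beam 1 = 0.5774 ≠ 1.9319 ✗
  …
  (5.5, 1.5, 210°): r_1=1.9319, r_2=2.5882, r_3=0.5176, r_4=0.5176 — all match ✓
Unique over the lattice → pose = (5.5, 1.5, 210°).

(x, y, θ) = (5.5, 1.5, 210°)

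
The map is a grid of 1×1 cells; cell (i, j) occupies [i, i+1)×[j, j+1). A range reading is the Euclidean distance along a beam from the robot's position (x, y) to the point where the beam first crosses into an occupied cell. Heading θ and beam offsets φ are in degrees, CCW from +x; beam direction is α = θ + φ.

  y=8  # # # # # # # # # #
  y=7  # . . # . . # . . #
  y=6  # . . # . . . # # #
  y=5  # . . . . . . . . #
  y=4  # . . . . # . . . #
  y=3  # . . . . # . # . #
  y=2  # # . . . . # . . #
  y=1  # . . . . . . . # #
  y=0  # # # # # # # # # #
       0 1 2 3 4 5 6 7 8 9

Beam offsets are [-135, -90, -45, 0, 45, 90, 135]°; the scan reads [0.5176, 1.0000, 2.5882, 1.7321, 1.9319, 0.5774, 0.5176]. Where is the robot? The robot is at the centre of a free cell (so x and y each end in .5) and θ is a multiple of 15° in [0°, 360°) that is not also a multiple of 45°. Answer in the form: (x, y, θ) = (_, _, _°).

(x, y, θ) = (8.5, 5.5, 240°)

Candidates: 45 free-cell centres × 16 headings = 720 poses. Raycast each; keep the one whose scan matches to 4 dp.
  (7.5, 7.5, 60°): beam 3 = 1.5529 ≠ 2.5882 ✗
  (6.5, 1.5, 285°): beam 1 = 6.3509 ≠ 0.5176 ✗
  (4.5, 6.5, 210°): beam 1 = 1.5529 ≠ 0.5176 ✗
  (5.5, 1.5, 255°): beam 1 = 7.5056 ≠ 0.5176 ✗
  …
  (8.5, 5.5, 240°): r_1=0.5176, r_2=1.0000, r_3=2.5882, r_4=1.7321, r_5=1.9319, r_6=0.5774, r_7=0.5176 — all match ✓
No second candidate reproduces the full scan.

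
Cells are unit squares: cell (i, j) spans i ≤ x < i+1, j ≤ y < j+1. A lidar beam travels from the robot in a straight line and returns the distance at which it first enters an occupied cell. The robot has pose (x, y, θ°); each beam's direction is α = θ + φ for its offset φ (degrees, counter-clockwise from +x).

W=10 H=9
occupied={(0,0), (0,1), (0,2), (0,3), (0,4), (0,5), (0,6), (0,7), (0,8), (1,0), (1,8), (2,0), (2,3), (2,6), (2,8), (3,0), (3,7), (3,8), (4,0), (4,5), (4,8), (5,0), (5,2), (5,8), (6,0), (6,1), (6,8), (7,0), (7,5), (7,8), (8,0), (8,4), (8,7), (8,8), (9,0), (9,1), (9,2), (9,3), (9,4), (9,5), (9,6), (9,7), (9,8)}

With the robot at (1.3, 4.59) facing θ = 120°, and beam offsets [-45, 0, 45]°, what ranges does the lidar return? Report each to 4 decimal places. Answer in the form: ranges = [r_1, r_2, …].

beam 1: φ=-45°, α=75°
  cosα=0.2588 sinα=0.9659 | (1,4) | tMaxX 2.7046 tMaxY 0.4245 | tΔX 3.8637 tΔY 1.0353
    t=0.4245 [y] (1,5)
    t=1.4597 [y] (1,6)
    t=2.4950 [y] (1,7)
    t=2.7046 [x] (2,7)
    t=3.5303 [y] (2,8) — stop
  → r_1 = 3.5303
beam 2: φ=0°, α=120°
  cosα=-0.5000 sinα=0.8660 | (1,4) | tMaxX 0.6000 tMaxY 0.4734 | tΔX 2.0000 tΔY 1.1547
    t=0.4734 [y] (1,5)
    t=0.6000 [x] (0,5) — stop
  → r_2 = 0.6000
beam 3: φ=45°, α=165°
  cosα=-0.9659 sinα=0.2588 | (1,4) | tMaxX 0.3106 tMaxY 1.5841 | tΔX 1.0353 tΔY 3.8637
    t=0.3106 [x] (0,4) — stop
  → r_3 = 0.3106

ranges = [3.5303, 0.6000, 0.3106]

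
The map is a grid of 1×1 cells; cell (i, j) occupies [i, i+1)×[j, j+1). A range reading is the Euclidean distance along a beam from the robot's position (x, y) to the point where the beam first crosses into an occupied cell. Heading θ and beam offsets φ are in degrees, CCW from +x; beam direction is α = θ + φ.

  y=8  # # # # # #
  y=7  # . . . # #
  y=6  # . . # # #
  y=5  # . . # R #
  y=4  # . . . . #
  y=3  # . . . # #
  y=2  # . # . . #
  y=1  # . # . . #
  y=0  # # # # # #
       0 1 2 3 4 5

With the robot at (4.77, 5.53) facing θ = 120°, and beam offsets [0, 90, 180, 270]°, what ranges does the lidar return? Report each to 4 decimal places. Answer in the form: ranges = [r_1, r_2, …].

beam 1: φ=0°, α=120°
  d=(-0.5000,0.8660)  start (4,5)  tX=1.5400 tY=0.5427  stride 1/|dx|=2.0000 1/|dy|=1.1547
    cross y-line → (4,6), t=0.5427 (wall)
  → r_1 = 0.5427
beam 2: φ=90°, α=210°
  d=(-0.8660,-0.5000)  start (4,5)  tX=0.8891 tY=1.0600  stride 1/|dx|=1.1547 1/|dy|=2.0000
    cross x-line → (3,5), t=0.8891 (wall)
  → r_2 = 0.8891
beam 3: φ=180°, α=300°
  d=(0.5000,-0.8660)  start (4,5)  tX=0.4600 tY=0.6120  stride 1/|dx|=2.0000 1/|dy|=1.1547
    cross x-line → (5,5), t=0.4600 (wall)
  → r_3 = 0.4600
beam 4: φ=270°, α=30°
  d=(0.8660,0.5000)  start (4,5)  tX=0.2656 tY=0.9400  stride 1/|dx|=1.1547 1/|dy|=2.0000
    cross x-line → (5,5), t=0.2656 (wall)
  → r_4 = 0.2656

ranges = [0.5427, 0.8891, 0.4600, 0.2656]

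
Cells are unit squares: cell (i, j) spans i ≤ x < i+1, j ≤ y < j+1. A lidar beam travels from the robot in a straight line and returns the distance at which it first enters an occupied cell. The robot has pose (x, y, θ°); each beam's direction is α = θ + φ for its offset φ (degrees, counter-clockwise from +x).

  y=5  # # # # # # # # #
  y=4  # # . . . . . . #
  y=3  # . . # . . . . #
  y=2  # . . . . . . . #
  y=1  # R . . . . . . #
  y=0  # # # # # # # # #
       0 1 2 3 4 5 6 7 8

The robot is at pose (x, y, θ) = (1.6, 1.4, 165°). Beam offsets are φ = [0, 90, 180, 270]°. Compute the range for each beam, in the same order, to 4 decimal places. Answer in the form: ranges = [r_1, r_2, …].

ranges = [0.6212, 0.4141, 1.5455, 3.7270]

beam 1: φ=0°, α=165°
  dir = (cos 165°, sin 165°) = (-0.9659, 0.2588); from cell (1,1)
  next x-line at t=0.6212, next y-line at t=2.3182; Δt_x=1.0353, Δt_y=3.8637
    x: enter (0,1) at t=0.6212 ← occupied
  → r_1 = 0.6212
beam 2: φ=90°, α=255°
  dir = (cos 255°, sin 255°) = (-0.2588, -0.9659); from cell (1,1)
  next x-line at t=2.3182, next y-line at t=0.4141; Δt_x=3.8637, Δt_y=1.0353
    y: enter (1,0) at t=0.4141 ← occupied
  → r_2 = 0.4141
beam 3: φ=180°, α=345°
  dir = (cos 345°, sin 345°) = (0.9659, -0.2588); from cell (1,1)
  next x-line at t=0.4141, next y-line at t=1.5455; Δt_x=1.0353, Δt_y=3.8637
    x: enter (2,1) at t=0.4141
    x: enter (3,1) at t=1.4494
    y: enter (3,0) at t=1.5455 ← occupied
  → r_3 = 1.5455
beam 4: φ=270°, α=75°
  dir = (cos 75°, sin 75°) = (0.2588, 0.9659); from cell (1,1)
  next x-line at t=1.5455, next y-line at t=0.6212; Δt_x=3.8637, Δt_y=1.0353
    y: enter (1,2) at t=0.6212
    x: enter (2,2) at t=1.5455
    y: enter (2,3) at t=1.6564
    y: enter (2,4) at t=2.6917
    y: enter (2,5) at t=3.7270 ← occupied
  → r_4 = 3.7270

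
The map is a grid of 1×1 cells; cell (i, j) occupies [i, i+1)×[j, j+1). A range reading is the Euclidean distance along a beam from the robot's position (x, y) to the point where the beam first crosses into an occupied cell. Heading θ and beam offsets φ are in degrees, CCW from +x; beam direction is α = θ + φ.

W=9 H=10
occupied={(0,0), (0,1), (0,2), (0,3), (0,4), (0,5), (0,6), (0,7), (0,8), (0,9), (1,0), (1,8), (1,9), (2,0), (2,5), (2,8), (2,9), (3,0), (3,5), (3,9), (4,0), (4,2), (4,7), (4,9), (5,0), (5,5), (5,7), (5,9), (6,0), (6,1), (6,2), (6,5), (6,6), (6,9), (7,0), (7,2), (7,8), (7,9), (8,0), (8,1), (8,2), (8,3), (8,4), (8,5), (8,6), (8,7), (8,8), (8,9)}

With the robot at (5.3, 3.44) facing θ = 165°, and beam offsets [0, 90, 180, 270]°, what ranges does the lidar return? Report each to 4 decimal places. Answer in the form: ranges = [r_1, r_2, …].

ranges = [4.4517, 1.1591, 1.7000, 1.6150]

beam 1: φ=0°, α=165°
  d=(-0.9659,0.2588)  start (5,3)  tX=0.3106 tY=2.1637  stride 1/|dx|=1.0353 1/|dy|=3.8637
    cross x-line → (4,3), t=0.3106
    cross x-line → (3,3), t=1.3459
    cross y-line → (3,4), t=2.1637
    cross x-line → (2,4), t=2.3811
    cross x-line → (1,4), t=3.4164
    cross x-line → (0,4), t=4.4517 (wall)
  → r_1 = 4.4517
beam 2: φ=90°, α=255°
  d=(-0.2588,-0.9659)  start (5,3)  tX=1.1591 tY=0.4555  stride 1/|dx|=3.8637 1/|dy|=1.0353
    cross y-line → (5,2), t=0.4555
    cross x-line → (4,2), t=1.1591 (wall)
  → r_2 = 1.1591
beam 3: φ=180°, α=345°
  d=(0.9659,-0.2588)  start (5,3)  tX=0.7247 tY=1.7000  stride 1/|dx|=1.0353 1/|dy|=3.8637
    cross x-line → (6,3), t=0.7247
    cross y-line → (6,2), t=1.7000 (wall)
  → r_3 = 1.7000
beam 4: φ=270°, α=75°
  d=(0.2588,0.9659)  start (5,3)  tX=2.7046 tY=0.5798  stride 1/|dx|=3.8637 1/|dy|=1.0353
    cross y-line → (5,4), t=0.5798
    cross y-line → (5,5), t=1.6150 (wall)
  → r_4 = 1.6150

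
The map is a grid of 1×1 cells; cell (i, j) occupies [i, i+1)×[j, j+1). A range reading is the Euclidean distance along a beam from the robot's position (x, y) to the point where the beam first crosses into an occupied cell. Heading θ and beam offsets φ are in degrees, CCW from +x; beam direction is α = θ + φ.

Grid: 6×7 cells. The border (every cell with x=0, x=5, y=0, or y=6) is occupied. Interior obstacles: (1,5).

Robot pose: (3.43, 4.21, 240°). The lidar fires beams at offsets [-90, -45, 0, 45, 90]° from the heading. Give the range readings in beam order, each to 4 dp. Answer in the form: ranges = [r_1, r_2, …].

ranges = [1.6512, 2.5157, 3.7066, 3.3232, 1.8129]

beam 1: φ=-90°, α=150°
  direction (-0.8660, 0.5000); cell (3,4); t to first gridline: x 0.4965, y 1.5800 (then +1.1547 / +2.0000)
    (2,4) via x @ 0.4965
    (2,5) via y @ 1.5800
    (1,5) via x @ 1.6512  # hit
  → r_1 = 1.6512
beam 2: φ=-45°, α=195°
  direction (-0.9659, -0.2588); cell (3,4); t to first gridline: x 0.4452, y 0.8114 (then +1.0353 / +3.8637)
    (2,4) via x @ 0.4452
    (2,3) via y @ 0.8114
    (1,3) via x @ 1.4804
    (0,3) via x @ 2.5157  # hit
  → r_2 = 2.5157
beam 3: φ=0°, α=240°
  direction (-0.5000, -0.8660); cell (3,4); t to first gridline: x 0.8600, y 0.2425 (then +2.0000 / +1.1547)
    (3,3) via y @ 0.2425
    (2,3) via x @ 0.8600
    (2,2) via y @ 1.3972
    (2,1) via y @ 2.5519
    (1,1) via x @ 2.8600
    (1,0) via y @ 3.7066  # hit
  → r_3 = 3.7066
beam 4: φ=45°, α=285°
  direction (0.2588, -0.9659); cell (3,4); t to first gridline: x 2.2023, y 0.2174 (then +3.8637 / +1.0353)
    (3,3) via y @ 0.2174
    (3,2) via y @ 1.2527
    (4,2) via x @ 2.2023
    (4,1) via y @ 2.2880
    (4,0) via y @ 3.3232  # hit
  → r_4 = 3.3232
beam 5: φ=90°, α=330°
  direction (0.8660, -0.5000); cell (3,4); t to first gridline: x 0.6582, y 0.4200 (then +1.1547 / +2.0000)
    (3,3) via y @ 0.4200
    (4,3) via x @ 0.6582
    (5,3) via x @ 1.8129  # hit
  → r_5 = 1.8129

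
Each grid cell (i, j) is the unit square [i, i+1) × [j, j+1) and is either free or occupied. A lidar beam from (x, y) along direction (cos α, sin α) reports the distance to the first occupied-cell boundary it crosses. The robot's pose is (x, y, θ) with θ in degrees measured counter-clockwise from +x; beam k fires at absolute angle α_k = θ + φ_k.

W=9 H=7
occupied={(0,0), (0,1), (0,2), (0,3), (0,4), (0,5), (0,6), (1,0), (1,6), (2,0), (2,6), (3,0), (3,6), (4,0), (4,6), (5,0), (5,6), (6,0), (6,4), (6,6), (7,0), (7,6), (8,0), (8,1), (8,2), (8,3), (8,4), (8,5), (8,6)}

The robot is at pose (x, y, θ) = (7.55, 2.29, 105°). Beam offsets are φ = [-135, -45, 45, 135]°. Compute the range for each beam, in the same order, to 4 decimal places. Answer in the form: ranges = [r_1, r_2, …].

ranges = [0.5196, 0.9000, 7.4200, 1.4896]

beam 1: φ=-135°, α=330°
  dir = (cos 330°, sin 330°) = (0.8660, -0.5000); from cell (7,2)
  next x-line at t=0.5196, next y-line at t=0.5800; Δt_x=1.1547, Δt_y=2.0000
    x: enter (8,2) at t=0.5196 ← occupied
  → r_1 = 0.5196
beam 2: φ=-45°, α=60°
  dir = (cos 60°, sin 60°) = (0.5000, 0.8660); from cell (7,2)
  next x-line at t=0.9000, next y-line at t=0.8198; Δt_x=2.0000, Δt_y=1.1547
    y: enter (7,3) at t=0.8198
    x: enter (8,3) at t=0.9000 ← occupied
  → r_2 = 0.9000
beam 3: φ=45°, α=150°
  dir = (cos 150°, sin 150°) = (-0.8660, 0.5000); from cell (7,2)
  next x-line at t=0.6351, next y-line at t=1.4200; Δt_x=1.1547, Δt_y=2.0000
    x: enter (6,2) at t=0.6351
    y: enter (6,3) at t=1.4200
    x: enter (5,3) at t=1.7898
    x: enter (4,3) at t=2.9445
    y: enter (4,4) at t=3.4200
    x: enter (3,4) at t=4.0992
    x: enter (2,4) at t=5.2539
    y: enter (2,5) at t=5.4200
    x: enter (1,5) at t=6.4086
    y: enter (1,6) at t=7.4200 ← occupied
  → r_3 = 7.4200
beam 4: φ=135°, α=240°
  dir = (cos 240°, sin 240°) = (-0.5000, -0.8660); from cell (7,2)
  next x-line at t=1.1000, next y-line at t=0.3349; Δt_x=2.0000, Δt_y=1.1547
    y: enter (7,1) at t=0.3349
    x: enter (6,1) at t=1.1000
    y: enter (6,0) at t=1.4896 ← occupied
  → r_4 = 1.4896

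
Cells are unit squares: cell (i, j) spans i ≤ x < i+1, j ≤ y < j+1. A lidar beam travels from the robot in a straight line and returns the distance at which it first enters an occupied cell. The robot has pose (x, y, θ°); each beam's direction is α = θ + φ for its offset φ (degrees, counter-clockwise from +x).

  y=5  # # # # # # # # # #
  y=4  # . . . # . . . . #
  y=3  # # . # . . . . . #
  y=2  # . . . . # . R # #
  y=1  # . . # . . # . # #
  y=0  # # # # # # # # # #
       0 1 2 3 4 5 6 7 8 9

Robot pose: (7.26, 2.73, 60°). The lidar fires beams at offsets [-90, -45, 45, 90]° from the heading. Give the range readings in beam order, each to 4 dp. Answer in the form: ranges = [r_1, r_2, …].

beam 1: φ=-90°, α=330°
  d=(0.8660,-0.5000)  start (7,2)  tX=0.8545 tY=1.4600  stride 1/|dx|=1.1547 1/|dy|=2.0000
    cross x-line → (8,2), t=0.8545 (wall)
  → r_1 = 0.8545
beam 2: φ=-45°, α=15°
  d=(0.9659,0.2588)  start (7,2)  tX=0.7661 tY=1.0432  stride 1/|dx|=1.0353 1/|dy|=3.8637
    cross x-line → (8,2), t=0.7661 (wall)
  → r_2 = 0.7661
beam 3: φ=45°, α=105°
  d=(-0.2588,0.9659)  start (7,2)  tX=1.0046 tY=0.2795  stride 1/|dx|=3.8637 1/|dy|=1.0353
    cross y-line → (7,3), t=0.2795
    cross x-line → (6,3), t=1.0046
    cross y-line → (6,4), t=1.3148
    cross y-line → (6,5), t=2.3501 (wall)
  → r_3 = 2.3501
beam 4: φ=90°, α=150°
  d=(-0.8660,0.5000)  start (7,2)  tX=0.3002 tY=0.5400  stride 1/|dx|=1.1547 1/|dy|=2.0000
    cross x-line → (6,2), t=0.3002
    cross y-line → (6,3), t=0.5400
    cross x-line → (5,3), t=1.4549
    cross y-line → (5,4), t=2.5400
    cross x-line → (4,4), t=2.6096 (wall)
  → r_4 = 2.6096

ranges = [0.8545, 0.7661, 2.3501, 2.6096]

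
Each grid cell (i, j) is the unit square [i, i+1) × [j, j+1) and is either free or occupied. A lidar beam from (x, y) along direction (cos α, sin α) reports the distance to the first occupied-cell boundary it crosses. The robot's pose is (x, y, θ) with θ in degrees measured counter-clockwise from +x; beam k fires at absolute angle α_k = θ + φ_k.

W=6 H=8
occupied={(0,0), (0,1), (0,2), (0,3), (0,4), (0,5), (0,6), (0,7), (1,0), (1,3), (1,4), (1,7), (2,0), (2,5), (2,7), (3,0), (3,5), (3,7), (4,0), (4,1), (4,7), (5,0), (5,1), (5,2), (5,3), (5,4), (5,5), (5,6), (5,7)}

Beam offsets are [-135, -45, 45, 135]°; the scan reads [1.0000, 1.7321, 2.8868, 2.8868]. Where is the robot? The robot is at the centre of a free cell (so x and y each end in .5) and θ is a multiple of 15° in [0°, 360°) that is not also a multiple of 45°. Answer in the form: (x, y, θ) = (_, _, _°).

(x, y, θ) = (3.5, 2.5, 75°)

The pose lattice has 19·16 = 304 candidates. Test each by forward raycasting.
  (3.5, 2.5, 150°): beam 1 = 1.5529 ≠ 1.0000 ✗
  (3.5, 2.5, 30°): beam 1 = 1.5529 ≠ 1.0000 ✗
  (1.5, 1.5, 300°): beam 1 = 0.5176 ≠ 1.0000 ✗
  …
  (3.5, 2.5, 75°): r_1=1.0000, r_2=1.7321, r_3=2.8868, r_4=2.8868 — all match ✓
Only this pose fits every beam.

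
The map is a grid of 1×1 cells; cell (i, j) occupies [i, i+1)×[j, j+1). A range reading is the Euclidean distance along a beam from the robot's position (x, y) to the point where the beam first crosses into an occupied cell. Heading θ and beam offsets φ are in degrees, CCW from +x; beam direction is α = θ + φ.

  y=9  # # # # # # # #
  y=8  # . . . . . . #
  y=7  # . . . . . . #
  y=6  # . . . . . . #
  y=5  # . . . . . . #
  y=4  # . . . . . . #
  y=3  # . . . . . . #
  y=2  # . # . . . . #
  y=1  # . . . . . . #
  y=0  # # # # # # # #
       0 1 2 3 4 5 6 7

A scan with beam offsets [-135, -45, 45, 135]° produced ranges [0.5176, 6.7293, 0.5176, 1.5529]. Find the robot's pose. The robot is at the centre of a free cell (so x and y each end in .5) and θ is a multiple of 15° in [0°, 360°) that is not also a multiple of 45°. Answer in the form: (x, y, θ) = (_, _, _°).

The pose lattice has 47·16 = 752 candidates. Test each by forward raycasting.
  (1.5, 7.5, 240°): beam 1 = 1.5529 ≠ 0.5176 ✗
  (2.5, 6.5, 60°): beam 1 = 5.6940 ≠ 0.5176 ✗
  (5.5, 5.5, 345°): beam 1 = 5.1962 ≠ 0.5176 ✗
  (2.5, 8.5, 105°): beam 1 = 5.1962 ≠ 0.5176 ✗
  …
  (1.5, 2.5, 120°): r_1=0.5176, r_2=6.7293, r_3=0.5176, r_4=1.5529 — all match ✓
Only this pose fits every beam.

(x, y, θ) = (1.5, 2.5, 120°)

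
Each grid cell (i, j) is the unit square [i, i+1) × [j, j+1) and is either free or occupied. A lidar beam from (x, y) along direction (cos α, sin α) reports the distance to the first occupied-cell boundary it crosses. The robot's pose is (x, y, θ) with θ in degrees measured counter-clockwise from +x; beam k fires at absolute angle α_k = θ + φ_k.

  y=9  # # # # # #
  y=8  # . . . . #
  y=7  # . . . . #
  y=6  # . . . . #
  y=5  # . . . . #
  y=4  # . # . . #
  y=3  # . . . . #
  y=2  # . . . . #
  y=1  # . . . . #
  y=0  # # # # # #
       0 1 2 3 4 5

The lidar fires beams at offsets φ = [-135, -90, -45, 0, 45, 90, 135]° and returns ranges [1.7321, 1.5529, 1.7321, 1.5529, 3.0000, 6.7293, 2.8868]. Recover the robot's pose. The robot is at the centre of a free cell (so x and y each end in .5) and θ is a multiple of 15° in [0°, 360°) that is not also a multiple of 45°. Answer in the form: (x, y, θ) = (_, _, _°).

Candidates: 31 free-cell centres × 16 headings = 496 poses. Raycast each; keep the one whose scan matches to 4 dp.
  (2.5, 8.5, 150°): beam 1 = 1.9319 ≠ 1.7321 ✗
  (2.5, 1.5, 120°): beam 1 = 1.9319 ≠ 1.7321 ✗
  (4.5, 5.5, 195°): beam 1 = 1.0000 ≠ 1.7321 ✗
  …
  (2.5, 7.5, 195°): r_1=1.7321, r_2=1.5529, r_3=1.7321, r_4=1.5529, r_5=3.0000, r_6=6.7293, r_7=2.8868 — all match ✓
No second candidate reproduces the full scan.

(x, y, θ) = (2.5, 7.5, 195°)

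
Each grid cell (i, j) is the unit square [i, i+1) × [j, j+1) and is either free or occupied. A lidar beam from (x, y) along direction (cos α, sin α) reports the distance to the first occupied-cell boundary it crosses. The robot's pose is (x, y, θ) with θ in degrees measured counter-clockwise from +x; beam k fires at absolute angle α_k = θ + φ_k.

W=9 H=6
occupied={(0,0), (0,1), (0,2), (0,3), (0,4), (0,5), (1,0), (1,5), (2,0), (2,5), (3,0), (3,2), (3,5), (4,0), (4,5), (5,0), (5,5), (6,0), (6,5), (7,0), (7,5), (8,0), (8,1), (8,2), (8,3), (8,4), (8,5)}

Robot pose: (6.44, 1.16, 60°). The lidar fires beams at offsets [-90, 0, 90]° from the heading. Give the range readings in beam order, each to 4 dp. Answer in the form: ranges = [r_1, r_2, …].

ranges = [0.3200, 3.1200, 2.8175]

beam 1: φ=-90°, α=330°
  direction (0.8660, -0.5000); cell (6,1); t to first gridline: x 0.6466, y 0.3200 (then +1.1547 / +2.0000)
    (6,0) via y @ 0.3200  # hit
  → r_1 = 0.3200
beam 2: φ=0°, α=60°
  direction (0.5000, 0.8660); cell (6,1); t to first gridline: x 1.1200, y 0.9699 (then +2.0000 / +1.1547)
    (6,2) via y @ 0.9699
    (7,2) via x @ 1.1200
    (7,3) via y @ 2.1246
    (8,3) via x @ 3.1200  # hit
  → r_2 = 3.1200
beam 3: φ=90°, α=150°
  direction (-0.8660, 0.5000); cell (6,1); t to first gridline: x 0.5081, y 1.6800 (then +1.1547 / +2.0000)
    (5,1) via x @ 0.5081
    (4,1) via x @ 1.6628
    (4,2) via y @ 1.6800
    (3,2) via x @ 2.8175  # hit
  → r_3 = 2.8175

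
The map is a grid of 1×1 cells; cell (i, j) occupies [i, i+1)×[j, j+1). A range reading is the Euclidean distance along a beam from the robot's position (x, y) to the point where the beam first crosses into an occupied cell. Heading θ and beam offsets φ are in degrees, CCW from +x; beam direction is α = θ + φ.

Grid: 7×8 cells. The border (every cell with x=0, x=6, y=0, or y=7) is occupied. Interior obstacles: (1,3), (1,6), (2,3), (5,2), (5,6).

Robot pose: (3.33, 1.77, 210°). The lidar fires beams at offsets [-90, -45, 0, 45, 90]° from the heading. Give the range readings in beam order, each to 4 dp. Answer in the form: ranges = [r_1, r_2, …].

beam 1: φ=-90°, α=120°
  dir = (cos 120°, sin 120°) = (-0.5000, 0.8660); from cell (3,1)
  next x-line at t=0.6600, next y-line at t=0.2656; Δt_x=2.0000, Δt_y=1.1547
    y: enter (3,2) at t=0.2656
    x: enter (2,2) at t=0.6600
    y: enter (2,3) at t=1.4203 ← occupied
  → r_1 = 1.4203
beam 2: φ=-45°, α=165°
  dir = (cos 165°, sin 165°) = (-0.9659, 0.2588); from cell (3,1)
  next x-line at t=0.3416, next y-line at t=0.8887; Δt_x=1.0353, Δt_y=3.8637
    x: enter (2,1) at t=0.3416
    y: enter (2,2) at t=0.8887
    x: enter (1,2) at t=1.3769
    x: enter (0,2) at t=2.4122 ← occupied
  → r_2 = 2.4122
beam 3: φ=0°, α=210°
  dir = (cos 210°, sin 210°) = (-0.8660, -0.5000); from cell (3,1)
  next x-line at t=0.3811, next y-line at t=1.5400; Δt_x=1.1547, Δt_y=2.0000
    x: enter (2,1) at t=0.3811
    x: enter (1,1) at t=1.5358
    y: enter (1,0) at t=1.5400 ← occupied
  → r_3 = 1.5400
beam 4: φ=45°, α=255°
  dir = (cos 255°, sin 255°) = (-0.2588, -0.9659); from cell (3,1)
  next x-line at t=1.2750, next y-line at t=0.7972; Δt_x=3.8637, Δt_y=1.0353
    y: enter (3,0) at t=0.7972 ← occupied
  → r_4 = 0.7972
beam 5: φ=90°, α=300°
  dir = (cos 300°, sin 300°) = (0.5000, -0.8660); from cell (3,1)
  next x-line at t=1.3400, next y-line at t=0.8891; Δt_x=2.0000, Δt_y=1.1547
    y: enter (3,0) at t=0.8891 ← occupied
  → r_5 = 0.8891

ranges = [1.4203, 2.4122, 1.5400, 0.7972, 0.8891]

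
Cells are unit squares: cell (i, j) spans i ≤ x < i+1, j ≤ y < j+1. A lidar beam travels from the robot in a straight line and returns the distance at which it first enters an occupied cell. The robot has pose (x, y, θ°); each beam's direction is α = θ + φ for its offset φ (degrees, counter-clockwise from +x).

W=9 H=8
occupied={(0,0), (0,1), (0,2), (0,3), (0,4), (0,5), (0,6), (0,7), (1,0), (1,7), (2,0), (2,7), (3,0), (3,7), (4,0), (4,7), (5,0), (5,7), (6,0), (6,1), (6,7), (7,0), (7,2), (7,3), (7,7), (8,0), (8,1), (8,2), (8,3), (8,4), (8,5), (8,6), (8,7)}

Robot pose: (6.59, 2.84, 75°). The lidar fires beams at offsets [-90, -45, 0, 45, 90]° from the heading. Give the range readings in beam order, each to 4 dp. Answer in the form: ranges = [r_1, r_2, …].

beam 1: φ=-90°, α=345°
  d=(0.9659,-0.2588)  start (6,2)  tX=0.4245 tY=3.2455  stride 1/|dx|=1.0353 1/|dy|=3.8637
    cross x-line → (7,2), t=0.4245 (wall)
  → r_1 = 0.4245
beam 2: φ=-45°, α=30°
  d=(0.8660,0.5000)  start (6,2)  tX=0.4734 tY=0.3200  stride 1/|dx|=1.1547 1/|dy|=2.0000
    cross y-line → (6,3), t=0.3200
    cross x-line → (7,3), t=0.4734 (wall)
  → r_2 = 0.4734
beam 3: φ=0°, α=75°
  d=(0.2588,0.9659)  start (6,2)  tX=1.5841 tY=0.1656  stride 1/|dx|=3.8637 1/|dy|=1.0353
    cross y-line → (6,3), t=0.1656
    cross y-line → (6,4), t=1.2009
    cross x-line → (7,4), t=1.5841
    cross y-line → (7,5), t=2.2362
    cross y-line → (7,6), t=3.2715
    cross y-line → (7,7), t=4.3067 (wall)
  → r_3 = 4.3067
beam 4: φ=45°, α=120°
  d=(-0.5000,0.8660)  start (6,2)  tX=1.1800 tY=0.1848  stride 1/|dx|=2.0000 1/|dy|=1.1547
    cross y-line → (6,3), t=0.1848
    cross x-line → (5,3), t=1.1800
    cross y-line → (5,4), t=1.3395
    cross y-line → (5,5), t=2.4942
    cross x-line → (4,5), t=3.1800
    cross y-line → (4,6), t=3.6489
    cross y-line → (4,7), t=4.8036 (wall)
  → r_4 = 4.8036
beam 5: φ=90°, α=165°
  d=(-0.9659,0.2588)  start (6,2)  tX=0.6108 tY=0.6182  stride 1/|dx|=1.0353 1/|dy|=3.8637
    cross x-line → (5,2), t=0.6108
    cross y-line → (5,3), t=0.6182
    cross x-line → (4,3), t=1.6461
    cross x-line → (3,3), t=2.6814
    cross x-line → (2,3), t=3.7166
    cross y-line → (2,4), t=4.4819
    cross x-line → (1,4), t=4.7519
    cross x-line → (0,4), t=5.7872 (wall)
  → r_5 = 5.7872

ranges = [0.4245, 0.4734, 4.3067, 4.8036, 5.7872]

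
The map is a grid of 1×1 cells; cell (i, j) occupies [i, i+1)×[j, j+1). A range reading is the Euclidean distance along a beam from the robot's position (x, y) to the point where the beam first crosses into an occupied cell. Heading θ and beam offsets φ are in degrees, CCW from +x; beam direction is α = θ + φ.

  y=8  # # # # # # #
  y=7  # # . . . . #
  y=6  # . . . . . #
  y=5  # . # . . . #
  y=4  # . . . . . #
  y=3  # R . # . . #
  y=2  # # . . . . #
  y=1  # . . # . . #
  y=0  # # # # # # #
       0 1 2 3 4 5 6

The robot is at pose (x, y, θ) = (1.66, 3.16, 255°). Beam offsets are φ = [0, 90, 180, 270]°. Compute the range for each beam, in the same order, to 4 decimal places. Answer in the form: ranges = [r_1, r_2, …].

ranges = [0.1656, 4.4931, 1.9049, 0.6833]

beam 1: φ=0°, α=255°
  dir = (cos 255°, sin 255°) = (-0.2588, -0.9659); from cell (1,3)
  next x-line at t=2.5500, next y-line at t=0.1656; Δt_x=3.8637, Δt_y=1.0353
    y: enter (1,2) at t=0.1656 ← occupied
  → r_1 = 0.1656
beam 2: φ=90°, α=345°
  dir = (cos 345°, sin 345°) = (0.9659, -0.2588); from cell (1,3)
  next x-line at t=0.3520, next y-line at t=0.6182; Δt_x=1.0353, Δt_y=3.8637
    x: enter (2,3) at t=0.3520
    y: enter (2,2) at t=0.6182
    x: enter (3,2) at t=1.3873
    x: enter (4,2) at t=2.4225
    x: enter (5,2) at t=3.4578
    y: enter (5,1) at t=4.4819
    x: enter (6,1) at t=4.4931 ← occupied
  → r_2 = 4.4931
beam 3: φ=180°, α=75°
  dir = (cos 75°, sin 75°) = (0.2588, 0.9659); from cell (1,3)
  next x-line at t=1.3137, next y-line at t=0.8696; Δt_x=3.8637, Δt_y=1.0353
    y: enter (1,4) at t=0.8696
    x: enter (2,4) at t=1.3137
    y: enter (2,5) at t=1.9049 ← occupied
  → r_3 = 1.9049
beam 4: φ=270°, α=165°
  dir = (cos 165°, sin 165°) = (-0.9659, 0.2588); from cell (1,3)
  next x-line at t=0.6833, next y-line at t=3.2455; Δt_x=1.0353, Δt_y=3.8637
    x: enter (0,3) at t=0.6833 ← occupied
  → r_4 = 0.6833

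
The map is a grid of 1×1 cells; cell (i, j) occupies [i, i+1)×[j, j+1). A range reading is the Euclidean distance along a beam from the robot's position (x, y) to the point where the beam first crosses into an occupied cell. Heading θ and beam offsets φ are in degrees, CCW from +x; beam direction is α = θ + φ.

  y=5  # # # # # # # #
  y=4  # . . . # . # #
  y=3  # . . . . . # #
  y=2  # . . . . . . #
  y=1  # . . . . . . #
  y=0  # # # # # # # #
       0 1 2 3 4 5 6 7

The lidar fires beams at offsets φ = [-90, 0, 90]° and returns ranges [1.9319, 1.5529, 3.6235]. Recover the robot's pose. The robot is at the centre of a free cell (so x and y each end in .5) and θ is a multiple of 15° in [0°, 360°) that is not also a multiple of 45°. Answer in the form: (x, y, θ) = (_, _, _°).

(x, y, θ) = (4.5, 2.5, 105°)

Enumerate (i+0.5, j+0.5, θ) over the 21 free cells and 16 admissible headings. For each, cast all 3 beams and compare to the given ranges.
  (4.5, 3.5, 345°): beam 1 = 2.5882 ≠ 1.9319 ✗
  (1.5, 3.5, 15°): beam 1 = 2.5882 ≠ 1.9319 ✗
  (5.5, 4.5, 15°): beam 1 = 3.6235 ≠ 1.9319 ✗
  …
  (4.5, 2.5, 105°): r_1=1.9319, r_2=1.5529, r_3=3.6235 — all match ✓
No second candidate reproduces the full scan.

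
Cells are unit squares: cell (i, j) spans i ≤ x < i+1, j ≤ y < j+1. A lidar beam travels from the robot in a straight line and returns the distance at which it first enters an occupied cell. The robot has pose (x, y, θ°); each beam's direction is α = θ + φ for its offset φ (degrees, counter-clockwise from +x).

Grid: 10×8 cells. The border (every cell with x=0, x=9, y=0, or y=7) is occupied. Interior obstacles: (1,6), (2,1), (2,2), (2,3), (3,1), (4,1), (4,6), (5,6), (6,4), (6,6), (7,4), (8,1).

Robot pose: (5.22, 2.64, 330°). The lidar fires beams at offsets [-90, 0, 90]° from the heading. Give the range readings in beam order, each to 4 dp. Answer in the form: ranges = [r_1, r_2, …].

beam 1: φ=-90°, α=240°
  cosα=-0.5000 sinα=-0.8660 | (5,2) | tMaxX 0.4400 tMaxY 0.7390 | tΔX 2.0000 tΔY 1.1547
    t=0.4400 [x] (4,2)
    t=0.7390 [y] (4,1) — stop
  → r_1 = 0.7390
beam 2: φ=0°, α=330°
  cosα=0.8660 sinα=-0.5000 | (5,2) | tMaxX 0.9007 tMaxY 1.2800 | tΔX 1.1547 tΔY 2.0000
    t=0.9007 [x] (6,2)
    t=1.2800 [y] (6,1)
    t=2.0554 [x] (7,1)
    t=3.2101 [x] (8,1) — stop
  → r_2 = 3.2101
beam 3: φ=90°, α=60°
  cosα=0.5000 sinα=0.8660 | (5,2) | tMaxX 1.5600 tMaxY 0.4157 | tΔX 2.0000 tΔY 1.1547
    t=0.4157 [y] (5,3)
    t=1.5600 [x] (6,3)
    t=1.5704 [y] (6,4) — stop
  → r_3 = 1.5704

ranges = [0.7390, 3.2101, 1.5704]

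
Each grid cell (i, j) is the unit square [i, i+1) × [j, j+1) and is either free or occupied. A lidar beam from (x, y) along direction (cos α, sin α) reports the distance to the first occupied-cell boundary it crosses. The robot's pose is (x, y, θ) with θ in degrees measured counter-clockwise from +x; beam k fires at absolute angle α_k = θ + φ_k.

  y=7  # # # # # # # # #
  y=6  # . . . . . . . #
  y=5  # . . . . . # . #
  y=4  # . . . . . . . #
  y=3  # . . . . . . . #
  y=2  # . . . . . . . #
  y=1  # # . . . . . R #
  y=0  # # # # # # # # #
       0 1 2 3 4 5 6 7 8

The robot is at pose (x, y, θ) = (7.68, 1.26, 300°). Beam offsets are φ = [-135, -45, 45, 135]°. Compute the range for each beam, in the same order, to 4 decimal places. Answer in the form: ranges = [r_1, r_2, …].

beam 1: φ=-135°, α=165°
  d=(-0.9659,0.2588)  start (7,1)  tX=0.7040 tY=2.8591  stride 1/|dx|=1.0353 1/|dy|=3.8637
    cross x-line → (6,1), t=0.7040
    cross x-line → (5,1), t=1.7393
    cross x-line → (4,1), t=2.7745
    cross y-line → (4,2), t=2.8591
    cross x-line → (3,2), t=3.8098
    cross x-line → (2,2), t=4.8451
    cross x-line → (1,2), t=5.8804
    cross y-line → (1,3), t=6.7228
    cross x-line → (0,3), t=6.9156 (wall)
  → r_1 = 6.9156
beam 2: φ=-45°, α=255°
  d=(-0.2588,-0.9659)  start (7,1)  tX=2.6273 tY=0.2692  stride 1/|dx|=3.8637 1/|dy|=1.0353
    cross y-line → (7,0), t=0.2692 (wall)
  → r_2 = 0.2692
beam 3: φ=45°, α=345°
  d=(0.9659,-0.2588)  start (7,1)  tX=0.3313 tY=1.0046  stride 1/|dx|=1.0353 1/|dy|=3.8637
    cross x-line → (8,1), t=0.3313 (wall)
  → r_3 = 0.3313
beam 4: φ=135°, α=75°
  d=(0.2588,0.9659)  start (7,1)  tX=1.2364 tY=0.7661  stride 1/|dx|=3.8637 1/|dy|=1.0353
    cross y-line → (7,2), t=0.7661
    cross x-line → (8,2), t=1.2364 (wall)
  → r_4 = 1.2364

ranges = [6.9156, 0.2692, 0.3313, 1.2364]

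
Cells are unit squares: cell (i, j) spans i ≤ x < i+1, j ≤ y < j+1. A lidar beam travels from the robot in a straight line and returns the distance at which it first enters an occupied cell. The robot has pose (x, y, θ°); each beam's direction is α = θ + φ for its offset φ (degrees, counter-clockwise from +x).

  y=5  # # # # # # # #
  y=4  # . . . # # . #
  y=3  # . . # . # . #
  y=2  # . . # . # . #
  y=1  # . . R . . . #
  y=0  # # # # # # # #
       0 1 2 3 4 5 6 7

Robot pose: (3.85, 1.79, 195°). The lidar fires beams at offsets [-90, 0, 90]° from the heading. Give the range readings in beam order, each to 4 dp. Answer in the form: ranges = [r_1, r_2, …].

ranges = [0.2174, 2.9505, 0.8179]

beam 1: φ=-90°, α=105°
  d=(-0.2588,0.9659)  start (3,1)  tX=3.2841 tY=0.2174  stride 1/|dx|=3.8637 1/|dy|=1.0353
    cross y-line → (3,2), t=0.2174 (wall)
  → r_1 = 0.2174
beam 2: φ=0°, α=195°
  d=(-0.9659,-0.2588)  start (3,1)  tX=0.8800 tY=3.0523  stride 1/|dx|=1.0353 1/|dy|=3.8637
    cross x-line → (2,1), t=0.8800
    cross x-line → (1,1), t=1.9153
    cross x-line → (0,1), t=2.9505 (wall)
  → r_2 = 2.9505
beam 3: φ=90°, α=285°
  d=(0.2588,-0.9659)  start (3,1)  tX=0.5796 tY=0.8179  stride 1/|dx|=3.8637 1/|dy|=1.0353
    cross x-line → (4,1), t=0.5796
    cross y-line → (4,0), t=0.8179 (wall)
  → r_3 = 0.8179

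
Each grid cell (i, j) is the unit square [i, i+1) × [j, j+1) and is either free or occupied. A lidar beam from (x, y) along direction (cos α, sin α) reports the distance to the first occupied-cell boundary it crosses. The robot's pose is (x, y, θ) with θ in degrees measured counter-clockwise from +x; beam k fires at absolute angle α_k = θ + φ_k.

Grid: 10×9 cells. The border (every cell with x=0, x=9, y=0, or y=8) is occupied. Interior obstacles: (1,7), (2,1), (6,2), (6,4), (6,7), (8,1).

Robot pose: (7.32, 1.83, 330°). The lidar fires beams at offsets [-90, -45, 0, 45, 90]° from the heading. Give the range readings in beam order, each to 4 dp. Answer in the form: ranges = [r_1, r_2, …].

ranges = [0.9584, 0.8593, 0.7852, 1.7393, 3.3600]

beam 1: φ=-90°, α=240°
  direction (-0.5000, -0.8660); cell (7,1); t to first gridline: x 0.6400, y 0.9584 (then +2.0000 / +1.1547)
    (6,1) via x @ 0.6400
    (6,0) via y @ 0.9584  # hit
  → r_1 = 0.9584
beam 2: φ=-45°, α=285°
  direction (0.2588, -0.9659); cell (7,1); t to first gridline: x 2.6273, y 0.8593 (then +3.8637 / +1.0353)
    (7,0) via y @ 0.8593  # hit
  → r_2 = 0.8593
beam 3: φ=0°, α=330°
  direction (0.8660, -0.5000); cell (7,1); t to first gridline: x 0.7852, y 1.6600 (then +1.1547 / +2.0000)
    (8,1) via x @ 0.7852  # hit
  → r_3 = 0.7852
beam 4: φ=45°, α=15°
  direction (0.9659, 0.2588); cell (7,1); t to first gridline: x 0.7040, y 0.6568 (then +1.0353 / +3.8637)
    (7,2) via y @ 0.6568
    (8,2) via x @ 0.7040
    (9,2) via x @ 1.7393  # hit
  → r_4 = 1.7393
beam 5: φ=90°, α=60°
  direction (0.5000, 0.8660); cell (7,1); t to first gridline: x 1.3600, y 0.1963 (then +2.0000 / +1.1547)
    (7,2) via y @ 0.1963
    (7,3) via y @ 1.3510
    (8,3) via x @ 1.3600
    (8,4) via y @ 2.5057
    (9,4) via x @ 3.3600  # hit
  → r_5 = 3.3600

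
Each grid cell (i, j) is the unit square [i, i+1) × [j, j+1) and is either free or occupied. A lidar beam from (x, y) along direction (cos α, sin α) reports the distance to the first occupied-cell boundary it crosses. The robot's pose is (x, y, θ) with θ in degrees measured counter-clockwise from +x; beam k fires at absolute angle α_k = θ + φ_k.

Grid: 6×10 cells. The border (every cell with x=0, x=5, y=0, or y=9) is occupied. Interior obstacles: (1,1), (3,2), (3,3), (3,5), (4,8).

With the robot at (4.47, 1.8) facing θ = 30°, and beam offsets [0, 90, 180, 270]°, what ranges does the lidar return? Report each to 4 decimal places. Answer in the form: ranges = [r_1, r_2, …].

ranges = [0.6120, 0.9400, 1.6000, 0.9238]

beam 1: φ=0°, α=30°
  direction (0.8660, 0.5000); cell (4,1); t to first gridline: x 0.6120, y 0.4000 (then +1.1547 / +2.0000)
    (4,2) via y @ 0.4000
    (5,2) via x @ 0.6120  # hit
  → r_1 = 0.6120
beam 2: φ=90°, α=120°
  direction (-0.5000, 0.8660); cell (4,1); t to first gridline: x 0.9400, y 0.2309 (then +2.0000 / +1.1547)
    (4,2) via y @ 0.2309
    (3,2) via x @ 0.9400  # hit
  → r_2 = 0.9400
beam 3: φ=180°, α=210°
  direction (-0.8660, -0.5000); cell (4,1); t to first gridline: x 0.5427, y 1.6000 (then +1.1547 / +2.0000)
    (3,1) via x @ 0.5427
    (3,0) via y @ 1.6000  # hit
  → r_3 = 1.6000
beam 4: φ=270°, α=300°
  direction (0.5000, -0.8660); cell (4,1); t to first gridline: x 1.0600, y 0.9238 (then +2.0000 / +1.1547)
    (4,0) via y @ 0.9238  # hit
  → r_4 = 0.9238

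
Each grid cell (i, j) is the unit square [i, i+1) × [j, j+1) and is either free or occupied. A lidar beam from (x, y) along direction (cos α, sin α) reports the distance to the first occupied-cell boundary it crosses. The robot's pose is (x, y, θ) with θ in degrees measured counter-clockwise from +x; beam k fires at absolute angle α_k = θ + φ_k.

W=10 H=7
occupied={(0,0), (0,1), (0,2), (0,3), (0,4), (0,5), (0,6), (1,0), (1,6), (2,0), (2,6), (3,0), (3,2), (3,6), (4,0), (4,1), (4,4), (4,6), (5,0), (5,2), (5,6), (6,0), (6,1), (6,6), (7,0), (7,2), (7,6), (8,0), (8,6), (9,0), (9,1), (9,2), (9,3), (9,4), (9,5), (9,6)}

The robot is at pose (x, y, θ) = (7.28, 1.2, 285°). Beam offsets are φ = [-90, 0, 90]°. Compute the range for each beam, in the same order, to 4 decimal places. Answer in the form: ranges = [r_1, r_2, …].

beam 1: φ=-90°, α=195°
  cosα=-0.9659 sinα=-0.2588 | (7,1) | tMaxX 0.2899 tMaxY 0.7727 | tΔX 1.0353 tΔY 3.8637
    t=0.2899 [x] (6,1) — stop
  → r_1 = 0.2899
beam 2: φ=0°, α=285°
  cosα=0.2588 sinα=-0.9659 | (7,1) | tMaxX 2.7819 tMaxY 0.2071 | tΔX 3.8637 tΔY 1.0353
    t=0.2071 [y] (7,0) — stop
  → r_2 = 0.2071
beam 3: φ=90°, α=15°
  cosα=0.9659 sinα=0.2588 | (7,1) | tMaxX 0.7454 tMaxY 3.0910 | tΔX 1.0353 tΔY 3.8637
    t=0.7454 [x] (8,1)
    t=1.7807 [x] (9,1) — stop
  → r_3 = 1.7807

ranges = [0.2899, 0.2071, 1.7807]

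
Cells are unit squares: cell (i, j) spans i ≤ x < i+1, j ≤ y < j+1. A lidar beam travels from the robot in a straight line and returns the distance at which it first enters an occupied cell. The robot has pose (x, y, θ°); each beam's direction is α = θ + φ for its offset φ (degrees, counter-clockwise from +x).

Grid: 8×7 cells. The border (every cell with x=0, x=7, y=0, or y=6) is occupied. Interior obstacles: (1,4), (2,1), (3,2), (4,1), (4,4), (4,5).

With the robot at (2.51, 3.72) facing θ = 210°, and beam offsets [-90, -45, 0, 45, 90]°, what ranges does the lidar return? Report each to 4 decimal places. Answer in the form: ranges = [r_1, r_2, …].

ranges = [1.0200, 1.0818, 1.7436, 1.7807, 0.9800]

beam 1: φ=-90°, α=120°
  cosα=-0.5000 sinα=0.8660 | (2,3) | tMaxX 1.0200 tMaxY 0.3233 | tΔX 2.0000 tΔY 1.1547
    t=0.3233 [y] (2,4)
    t=1.0200 [x] (1,4) — stop
  → r_1 = 1.0200
beam 2: φ=-45°, α=165°
  cosα=-0.9659 sinα=0.2588 | (2,3) | tMaxX 0.5280 tMaxY 1.0818 | tΔX 1.0353 tΔY 3.8637
    t=0.5280 [x] (1,3)
    t=1.0818 [y] (1,4) — stop
  → r_2 = 1.0818
beam 3: φ=0°, α=210°
  cosα=-0.8660 sinα=-0.5000 | (2,3) | tMaxX 0.5889 tMaxY 1.4400 | tΔX 1.1547 tΔY 2.0000
    t=0.5889 [x] (1,3)
    t=1.4400 [y] (1,2)
    t=1.7436 [x] (0,2) — stop
  → r_3 = 1.7436
beam 4: φ=45°, α=255°
  cosα=-0.2588 sinα=-0.9659 | (2,3) | tMaxX 1.9705 tMaxY 0.7454 | tΔX 3.8637 tΔY 1.0353
    t=0.7454 [y] (2,2)
    t=1.7807 [y] (2,1) — stop
  → r_4 = 1.7807
beam 5: φ=90°, α=300°
  cosα=0.5000 sinα=-0.8660 | (2,3) | tMaxX 0.9800 tMaxY 0.8314 | tΔX 2.0000 tΔY 1.1547
    t=0.8314 [y] (2,2)
    t=0.9800 [x] (3,2) — stop
  → r_5 = 0.9800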